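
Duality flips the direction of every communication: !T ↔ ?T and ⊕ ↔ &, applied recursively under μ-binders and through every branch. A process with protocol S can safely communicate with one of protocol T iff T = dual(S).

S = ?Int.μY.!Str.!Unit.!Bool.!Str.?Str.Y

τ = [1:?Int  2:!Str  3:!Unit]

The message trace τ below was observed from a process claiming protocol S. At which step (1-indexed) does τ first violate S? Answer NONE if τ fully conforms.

[1] ?Int  ok  residual = μY.…
[2] !Str  ok  residual = !Unit.!Bool.!Str.?Str.μY.…
[3] !Unit  ok  residual = !Bool.!Str.?Str.μY.…
trace exhausted — no violation

NONE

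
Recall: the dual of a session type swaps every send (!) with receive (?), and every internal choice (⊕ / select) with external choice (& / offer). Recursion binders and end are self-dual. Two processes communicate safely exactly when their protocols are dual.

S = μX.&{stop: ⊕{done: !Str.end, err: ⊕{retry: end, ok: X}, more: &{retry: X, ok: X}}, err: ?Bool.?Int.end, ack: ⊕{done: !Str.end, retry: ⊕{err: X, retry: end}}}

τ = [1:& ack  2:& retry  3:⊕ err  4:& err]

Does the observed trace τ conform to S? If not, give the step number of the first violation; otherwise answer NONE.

@1 & ack  ok  residual = ⊕{done: !Str.end, retry: ⊕{err: μX.…, retry: end}}
@2 got & retry, protocol expects ⊕ done or ⊕ retry  ✗

2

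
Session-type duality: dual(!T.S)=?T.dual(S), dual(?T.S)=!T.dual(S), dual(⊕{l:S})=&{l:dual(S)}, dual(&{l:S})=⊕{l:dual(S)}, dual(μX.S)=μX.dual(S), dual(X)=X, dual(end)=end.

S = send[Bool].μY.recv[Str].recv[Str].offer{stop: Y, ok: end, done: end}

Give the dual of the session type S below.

recv[Bool].μY.send[Str].send[Str].select{stop: Y, ok: end, done: end}

send[Bool] → recv[Bool]
  μY → μY  (μ self-dual)
    recv[Str] → send[Str]
      recv[Str] → send[Str]
        offer{stop,ok,done} → select{stop,ok,done}  (&→⊕)
          [stop]
            Y ↦ Y
          [ok]
            end ↦ end
          [done]
            end ↦ end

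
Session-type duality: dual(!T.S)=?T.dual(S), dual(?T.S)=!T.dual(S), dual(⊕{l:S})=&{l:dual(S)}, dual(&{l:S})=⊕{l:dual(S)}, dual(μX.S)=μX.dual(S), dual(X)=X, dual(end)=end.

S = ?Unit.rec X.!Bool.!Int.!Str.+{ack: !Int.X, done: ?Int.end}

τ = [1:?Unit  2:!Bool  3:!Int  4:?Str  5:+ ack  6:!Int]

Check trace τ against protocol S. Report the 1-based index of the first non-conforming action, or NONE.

4

step 1: ?Unit  ✓  now at rec X.…
step 2: !Bool  ✓  now at !Int.!Str.+{ack: !Int.rec X.…, done: ?Int.end}
step 3: !Int  ✓  now at !Str.+{ack: !Int.rec X.…, done: ?Int.end}
step 4: got ?Str, protocol expects !Str  ✗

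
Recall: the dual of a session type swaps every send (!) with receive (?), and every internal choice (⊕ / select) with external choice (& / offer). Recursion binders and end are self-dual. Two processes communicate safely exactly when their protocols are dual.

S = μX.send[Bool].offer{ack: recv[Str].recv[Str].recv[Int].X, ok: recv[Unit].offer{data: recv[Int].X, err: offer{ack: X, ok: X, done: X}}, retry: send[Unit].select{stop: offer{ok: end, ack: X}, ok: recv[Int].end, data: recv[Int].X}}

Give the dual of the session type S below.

μX → μX  (μ self-dual)
  send[Bool] → recv[Bool]
    offer{ack,ok,retry} → select{ack,ok,retry}  (external→internal)
      [ack]
        recv[Str] → send[Str]
          recv[Str] → send[Str]
            recv[Int] → send[Int]
              dual(X) = X
      [ok]
        recv[Unit] → send[Unit]
          offer{data,err} → select{data,err}  (external→internal)
            [data]
              recv[Int] → send[Int]
                dual(X) = X
            [err]
              offer{ack,ok,done} → select{ack,ok,done}  (external→internal)
                [ack]
                  dual(X) = X
                [ok]
                  dual(X) = X
                [done]
                  dual(X) = X
      [retry]
        send[Unit] → recv[Unit]
          select{stop,ok,data} → offer{stop,ok,data}  (select→offer)
            [stop]
              offer{ok,ack} → select{ok,ack}  (external→internal)
                [ok]
                  dual(end) = end
                [ack]
                  dual(X) = X
            [ok]
              recv[Int] → send[Int]
                dual(end) = end
            [data]
              recv[Int] → send[Int]
                dual(X) = X

μX.recv[Bool].select{ack: send[Str].send[Str].send[Int].X, ok: send[Unit].select{data: send[Int].X, err: select{ack: X, ok: X, done: X}}, retry: recv[Unit].offer{stop: select{ok: end, ack: X}, ok: send[Int].end, data: send[Int].X}}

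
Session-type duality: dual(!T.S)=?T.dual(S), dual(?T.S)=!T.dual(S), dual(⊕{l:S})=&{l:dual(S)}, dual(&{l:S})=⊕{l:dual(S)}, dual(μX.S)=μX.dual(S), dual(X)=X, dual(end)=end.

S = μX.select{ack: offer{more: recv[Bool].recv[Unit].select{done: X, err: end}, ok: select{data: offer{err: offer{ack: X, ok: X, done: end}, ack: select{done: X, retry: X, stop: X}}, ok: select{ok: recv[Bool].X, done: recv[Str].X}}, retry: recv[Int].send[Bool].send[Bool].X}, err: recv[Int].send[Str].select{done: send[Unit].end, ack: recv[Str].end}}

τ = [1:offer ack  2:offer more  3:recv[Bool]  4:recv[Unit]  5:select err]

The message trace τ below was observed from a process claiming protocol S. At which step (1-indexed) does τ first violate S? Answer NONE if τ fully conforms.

[1] got offer ack, protocol expects select ack or select err  ✗

1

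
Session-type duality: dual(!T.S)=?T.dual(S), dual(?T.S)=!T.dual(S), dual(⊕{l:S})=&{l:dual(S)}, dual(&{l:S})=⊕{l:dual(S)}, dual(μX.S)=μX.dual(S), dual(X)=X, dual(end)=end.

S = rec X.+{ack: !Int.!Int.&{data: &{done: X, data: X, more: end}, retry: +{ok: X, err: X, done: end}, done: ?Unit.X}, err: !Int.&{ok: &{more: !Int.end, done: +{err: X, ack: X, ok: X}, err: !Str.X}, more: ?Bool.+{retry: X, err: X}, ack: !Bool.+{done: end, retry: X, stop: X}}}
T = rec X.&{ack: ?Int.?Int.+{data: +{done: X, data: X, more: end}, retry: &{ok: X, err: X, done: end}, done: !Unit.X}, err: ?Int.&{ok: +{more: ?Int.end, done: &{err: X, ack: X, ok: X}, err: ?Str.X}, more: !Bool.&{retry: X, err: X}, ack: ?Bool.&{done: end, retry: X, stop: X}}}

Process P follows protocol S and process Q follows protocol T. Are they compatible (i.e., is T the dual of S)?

NO

rec X vs rec X  ok (μ self-dual)
  +{ack,err} vs &{ack,err}  ok labels match
    [ack]
      !Int vs ?Int  ok
        !Int vs ?Int  ok
          &{data,retry,done} vs +{data,retry,done}  ok labels match
            [data]
              &{done,data,more} vs +{done,data,more}  ok labels match
                [done]
                  X vs X  ok
                [data]
                  X vs X  ok
                [more]
                  end vs end  ok
            [retry]
              +{ok,err,done} vs &{ok,err,done}  ok labels match
                [ok]
                  X vs X  ok
                [err]
                  X vs X  ok
                [done]
                  end vs end  ok
            [done]
              ?Unit vs !Unit  ok
                X vs X  ok
    [err]
      !Int vs ?Int  ok
        &{ok,more,ack} vs &{ok,more,ack}  ✗ choice polarity not flipped — not dual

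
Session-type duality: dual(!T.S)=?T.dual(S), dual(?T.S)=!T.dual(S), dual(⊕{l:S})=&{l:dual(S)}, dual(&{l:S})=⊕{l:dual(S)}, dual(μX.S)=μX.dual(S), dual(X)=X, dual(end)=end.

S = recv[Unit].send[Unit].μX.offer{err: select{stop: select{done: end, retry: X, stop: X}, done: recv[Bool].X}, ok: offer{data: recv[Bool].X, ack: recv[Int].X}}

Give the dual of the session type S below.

send[Unit].recv[Unit].μX.select{err: offer{stop: offer{done: end, retry: X, stop: X}, done: send[Bool].X}, ok: select{data: send[Bool].X, ack: send[Int].X}}

recv[Unit] = send[Unit]
  send[Unit] = recv[Unit]
    μX = μX  (μ self-dual)
      offer{err,ok} = select{err,ok}  (offer→select)
        [err]
          select{stop,done} = offer{stop,done}  (internal→external)
            [stop]
              select{done,retry,stop} = offer{done,retry,stop}  (internal→external)
                [done]
                  end ↦ end
                [retry]
                  X ↦ X
                [stop]
                  X ↦ X
            [done]
              recv[Bool] = send[Bool]
                X ↦ X
        [ok]
          offer{data,ack} = select{data,ack}  (offer→select)
            [data]
              recv[Bool] = send[Bool]
                X ↦ X
            [ack]
              recv[Int] = send[Int]
                X ↦ X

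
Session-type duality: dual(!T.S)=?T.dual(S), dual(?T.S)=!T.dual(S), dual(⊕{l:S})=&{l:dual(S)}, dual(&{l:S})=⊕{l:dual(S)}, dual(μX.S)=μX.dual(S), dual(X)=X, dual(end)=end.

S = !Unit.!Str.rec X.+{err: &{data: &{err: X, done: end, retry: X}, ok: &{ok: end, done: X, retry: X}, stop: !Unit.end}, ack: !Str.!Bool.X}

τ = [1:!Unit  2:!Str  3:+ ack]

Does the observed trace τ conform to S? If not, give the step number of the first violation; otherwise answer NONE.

NONE

[1] !Unit  ✓  residual = !Str.rec X.…
[2] !Str  ✓  residual = rec X.…
[3] + ack  ✓  residual = !Str.!Bool.rec X.…
τ conforms to S (length 3)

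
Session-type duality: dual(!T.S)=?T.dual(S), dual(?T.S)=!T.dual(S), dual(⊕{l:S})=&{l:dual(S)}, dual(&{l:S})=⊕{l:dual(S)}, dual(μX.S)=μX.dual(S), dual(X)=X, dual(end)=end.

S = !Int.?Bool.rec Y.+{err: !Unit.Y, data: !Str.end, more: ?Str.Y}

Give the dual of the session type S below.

!Int = ?Int
  ?Bool = !Bool
    rec Y = rec Y  (rec unchanged)
      +{err,data,more} = &{err,data,more}  (⊕→&)
        • err:
          !Unit = ?Unit
            dual(Y) = Y
        • data:
          !Str = ?Str
            dual(end) = end
        • more:
          ?Str = !Str
            dual(Y) = Y

?Int.!Bool.rec Y.&{err: ?Unit.Y, data: ?Str.end, more: !Str.Y}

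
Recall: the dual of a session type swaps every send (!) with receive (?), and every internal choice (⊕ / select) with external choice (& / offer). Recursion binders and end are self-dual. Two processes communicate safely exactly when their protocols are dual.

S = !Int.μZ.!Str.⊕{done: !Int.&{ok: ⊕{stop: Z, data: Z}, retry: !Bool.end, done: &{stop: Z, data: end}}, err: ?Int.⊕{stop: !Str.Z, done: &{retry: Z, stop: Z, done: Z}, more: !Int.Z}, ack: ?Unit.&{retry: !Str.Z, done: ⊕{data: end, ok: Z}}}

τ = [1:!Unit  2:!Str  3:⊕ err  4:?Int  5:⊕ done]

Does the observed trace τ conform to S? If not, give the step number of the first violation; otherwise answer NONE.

1

@1 got !Unit, protocol expects !Int  ✗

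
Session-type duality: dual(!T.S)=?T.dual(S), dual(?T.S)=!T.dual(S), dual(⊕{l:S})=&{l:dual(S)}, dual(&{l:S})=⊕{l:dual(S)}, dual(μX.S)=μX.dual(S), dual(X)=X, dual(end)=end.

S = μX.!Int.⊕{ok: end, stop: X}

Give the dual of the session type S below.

μX.?Int.&{ok: end, stop: X}

μX ↦ μX  (binder kept)
  !Int ↦ ?Int
    ⊕{ok,stop} ↦ &{ok,stop}  (⊕→&)
      case ok:
        dual(end) = end
      case stop:
        dual(X) = X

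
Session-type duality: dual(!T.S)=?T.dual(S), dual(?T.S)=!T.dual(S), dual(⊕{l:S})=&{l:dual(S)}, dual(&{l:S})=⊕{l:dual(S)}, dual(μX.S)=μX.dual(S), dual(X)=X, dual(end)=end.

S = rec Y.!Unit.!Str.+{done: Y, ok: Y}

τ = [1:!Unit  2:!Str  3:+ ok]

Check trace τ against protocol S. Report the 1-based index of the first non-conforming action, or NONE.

NONE

step 1: !Unit  match  cont: !Str.+{done: rec Y.…, ok: rec Y.…}
step 2: !Str  match  cont: +{done: rec Y.…, ok: rec Y.…}
step 3: + ok  match  cont: rec Y.…
τ conforms to S (length 3)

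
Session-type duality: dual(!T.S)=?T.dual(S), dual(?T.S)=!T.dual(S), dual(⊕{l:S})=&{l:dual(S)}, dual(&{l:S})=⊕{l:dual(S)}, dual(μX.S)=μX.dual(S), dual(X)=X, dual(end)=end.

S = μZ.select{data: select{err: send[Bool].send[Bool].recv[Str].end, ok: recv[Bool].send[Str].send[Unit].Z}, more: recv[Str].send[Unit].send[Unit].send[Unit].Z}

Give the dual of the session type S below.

μZ.offer{data: offer{err: recv[Bool].recv[Bool].send[Str].end, ok: send[Bool].recv[Str].recv[Unit].Z}, more: send[Str].recv[Unit].recv[Unit].recv[Unit].Z}

μZ → μZ  (binder kept)
  select{data,more} → offer{data,more}  (select→offer)
    case data:
      select{err,ok} → offer{err,ok}  (select→offer)
        case err:
          send[Bool] → recv[Bool]
            send[Bool] → recv[Bool]
              recv[Str] → send[Str]
                end self-dual
        case ok:
          recv[Bool] → send[Bool]
            send[Str] → recv[Str]
              send[Unit] → recv[Unit]
                Z self-dual
    case more:
      recv[Str] → send[Str]
        send[Unit] → recv[Unit]
          send[Unit] → recv[Unit]
            send[Unit] → recv[Unit]
              Z self-dual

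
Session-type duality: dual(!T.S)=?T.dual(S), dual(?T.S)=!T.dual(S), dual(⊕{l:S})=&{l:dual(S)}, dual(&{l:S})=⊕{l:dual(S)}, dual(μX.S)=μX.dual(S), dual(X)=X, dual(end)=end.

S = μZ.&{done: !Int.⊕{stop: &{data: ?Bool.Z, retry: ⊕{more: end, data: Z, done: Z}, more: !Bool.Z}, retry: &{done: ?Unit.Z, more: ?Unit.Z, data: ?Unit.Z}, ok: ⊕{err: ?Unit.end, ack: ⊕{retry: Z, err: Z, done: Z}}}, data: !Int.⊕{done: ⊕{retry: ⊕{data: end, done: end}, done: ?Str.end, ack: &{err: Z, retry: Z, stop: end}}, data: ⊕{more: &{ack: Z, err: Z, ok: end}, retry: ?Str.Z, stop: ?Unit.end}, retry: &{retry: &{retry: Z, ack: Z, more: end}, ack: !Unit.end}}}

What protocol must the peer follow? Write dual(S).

μZ ↦ μZ  (binder kept)
  &{done,data} ↦ ⊕{done,data}  (&→⊕)
    case done:
      !Int ↦ ?Int
        ⊕{stop,retry,ok} ↦ &{stop,retry,ok}  (⊕→&)
          case stop:
            &{data,retry,more} ↦ ⊕{data,retry,more}  (&→⊕)
              case data:
                ?Bool ↦ !Bool
                  Z ↦ Z
              case retry:
                ⊕{more,data,done} ↦ &{more,data,done}  (⊕→&)
                  case more:
                    end ↦ end
                  case data:
                    Z ↦ Z
                  case done:
                    Z ↦ Z
              case more:
                !Bool ↦ ?Bool
                  Z ↦ Z
          case retry:
            &{done,more,data} ↦ ⊕{done,more,data}  (&→⊕)
              case done:
                ?Unit ↦ !Unit
                  Z ↦ Z
              case more:
                ?Unit ↦ !Unit
                  Z ↦ Z
              case data:
                ?Unit ↦ !Unit
                  Z ↦ Z
          case ok:
            ⊕{err,ack} ↦ &{err,ack}  (⊕→&)
              case err:
                ?Unit ↦ !Unit
                  end ↦ end
              case ack:
                ⊕{retry,err,done} ↦ &{retry,err,done}  (⊕→&)
                  case retry:
                    Z ↦ Z
                  case err:
                    Z ↦ Z
                  case done:
                    Z ↦ Z
    case data:
      !Int ↦ ?Int
        ⊕{done,data,retry} ↦ &{done,data,retry}  (⊕→&)
          case done:
            ⊕{retry,done,ack} ↦ &{retry,done,ack}  (⊕→&)
              case retry:
                ⊕{data,done} ↦ &{data,done}  (⊕→&)
                  case data:
                    end ↦ end
                  case done:
                    end ↦ end
              case done:
                ?Str ↦ !Str
                  end ↦ end
              case ack:
                &{err,retry,stop} ↦ ⊕{err,retry,stop}  (&→⊕)
                  case err:
                    Z ↦ Z
                  case retry:
                    Z ↦ Z
                  case stop:
                    end ↦ end
          case data:
            ⊕{more,retry,stop} ↦ &{more,retry,stop}  (⊕→&)
              case more:
                &{ack,err,ok} ↦ ⊕{ack,err,ok}  (&→⊕)
                  case ack:
                    Z ↦ Z
                  case err:
                    Z ↦ Z
                  case ok:
                    end ↦ end
              case retry:
                ?Str ↦ !Str
                  Z ↦ Z
              case stop:
                ?Unit ↦ !Unit
                  end ↦ end
          case retry:
            &{retry,ack} ↦ ⊕{retry,ack}  (&→⊕)
              case retry:
                &{retry,ack,more} ↦ ⊕{retry,ack,more}  (&→⊕)
                  case retry:
                    Z ↦ Z
                  case ack:
                    Z ↦ Z
                  case more:
                    end ↦ end
              case ack:
                !Unit ↦ ?Unit
                  end ↦ end

μZ.⊕{done: ?Int.&{stop: ⊕{data: !Bool.Z, retry: &{more: end, data: Z, done: Z}, more: ?Bool.Z}, retry: ⊕{done: !Unit.Z, more: !Unit.Z, data: !Unit.Z}, ok: &{err: !Unit.end, ack: &{retry: Z, err: Z, done: Z}}}, data: ?Int.&{done: &{retry: &{data: end, done: end}, done: !Str.end, ack: ⊕{err: Z, retry: Z, stop: end}}, data: &{more: ⊕{ack: Z, err: Z, ok: end}, retry: !Str.Z, stop: !Unit.end}, retry: ⊕{retry: ⊕{retry: Z, ack: Z, more: end}, ack: ?Unit.end}}}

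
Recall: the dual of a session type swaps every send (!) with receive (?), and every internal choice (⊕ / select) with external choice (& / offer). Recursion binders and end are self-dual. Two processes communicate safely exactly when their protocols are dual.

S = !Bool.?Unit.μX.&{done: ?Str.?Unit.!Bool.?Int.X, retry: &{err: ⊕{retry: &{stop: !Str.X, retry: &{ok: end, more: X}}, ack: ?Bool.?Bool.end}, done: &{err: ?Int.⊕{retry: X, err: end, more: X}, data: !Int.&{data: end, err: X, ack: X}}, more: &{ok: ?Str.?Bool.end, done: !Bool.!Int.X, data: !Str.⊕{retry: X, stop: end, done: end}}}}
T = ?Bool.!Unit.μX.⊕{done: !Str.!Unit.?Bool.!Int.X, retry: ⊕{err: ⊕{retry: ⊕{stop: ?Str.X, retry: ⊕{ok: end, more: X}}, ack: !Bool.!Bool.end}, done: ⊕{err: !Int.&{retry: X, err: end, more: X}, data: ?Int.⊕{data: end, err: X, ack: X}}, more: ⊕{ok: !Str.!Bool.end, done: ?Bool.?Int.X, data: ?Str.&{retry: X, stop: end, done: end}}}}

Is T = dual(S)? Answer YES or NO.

NO

!Bool ‖ ?Bool  ✓
  ?Unit ‖ !Unit  ✓
    μX ‖ μX  ✓ (rec unchanged)
      &{done,retry} ‖ ⊕{done,retry}  ✓ same labels
        case done:
          ?Str ‖ !Str  ✓
            ?Unit ‖ !Unit  ✓
              !Bool ‖ ?Bool  ✓
                ?Int ‖ !Int  ✓
                  X ‖ X  ✓
        case retry:
          &{err,done,more} ‖ ⊕{err,done,more}  ✓ same labels
            case err:
              ⊕{retry,ack} ‖ ⊕{retry,ack}  ✗ choice polarity not flipped — not dual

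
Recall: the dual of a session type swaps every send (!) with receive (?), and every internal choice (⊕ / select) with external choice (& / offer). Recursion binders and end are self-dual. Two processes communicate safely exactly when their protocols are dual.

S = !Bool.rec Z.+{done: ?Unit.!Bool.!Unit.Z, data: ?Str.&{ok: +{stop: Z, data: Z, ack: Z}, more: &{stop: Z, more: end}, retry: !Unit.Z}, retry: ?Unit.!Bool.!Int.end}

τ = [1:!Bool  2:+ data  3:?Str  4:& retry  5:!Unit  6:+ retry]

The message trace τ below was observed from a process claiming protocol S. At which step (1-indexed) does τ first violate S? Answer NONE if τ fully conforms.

NONE

[1] !Bool  match  cont: rec Z.…
[2] + data  match  cont: ?Str.&{ok: +{stop: rec Z.…, data: rec Z.…, ack: rec Z.…}, more: &{stop: rec Z.…, more: end}, retry: !Unit.rec Z.…}
[3] ?Str  match  cont: &{ok: +{stop: rec Z.…, data: rec Z.…, ack: rec Z.…}, more: &{stop: rec Z.…, more: end}, retry: !Unit.rec Z.…}
[4] & retry  match  cont: !Unit.rec Z.…
[5] !Unit  match  cont: rec Z.…
[6] + retry  match  cont: ?Unit.!Bool.!Int.end
trace exhausted — no violation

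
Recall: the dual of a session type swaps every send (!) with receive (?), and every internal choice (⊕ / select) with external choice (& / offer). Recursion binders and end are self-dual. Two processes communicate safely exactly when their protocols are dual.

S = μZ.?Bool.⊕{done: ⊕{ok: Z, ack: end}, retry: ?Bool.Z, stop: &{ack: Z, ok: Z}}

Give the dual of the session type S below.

μZ.!Bool.&{done: &{ok: Z, ack: end}, retry: !Bool.Z, stop: ⊕{ack: Z, ok: Z}}

μZ = μZ  (μ self-dual)
  ?Bool = !Bool
    ⊕{done,retry,stop} = &{done,retry,stop}  (internal→external)
      • done:
        ⊕{ok,ack} = &{ok,ack}  (internal→external)
          • ok:
            Z ↦ Z
          • ack:
            end ↦ end
      • retry:
        ?Bool = !Bool
          Z ↦ Z
      • stop:
        &{ack,ok} = ⊕{ack,ok}  (offer→select)
          • ack:
            Z ↦ Z
          • ok:
            Z ↦ Z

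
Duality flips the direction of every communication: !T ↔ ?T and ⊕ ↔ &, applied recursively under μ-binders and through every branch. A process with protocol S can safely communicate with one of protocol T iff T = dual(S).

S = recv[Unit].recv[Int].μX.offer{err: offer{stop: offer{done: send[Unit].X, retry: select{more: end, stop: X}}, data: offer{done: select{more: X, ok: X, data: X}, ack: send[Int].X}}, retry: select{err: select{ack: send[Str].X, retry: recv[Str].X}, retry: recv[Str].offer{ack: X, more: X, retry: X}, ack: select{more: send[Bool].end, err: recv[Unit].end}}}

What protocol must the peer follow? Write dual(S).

recv[Unit] ↦ send[Unit]
  recv[Int] ↦ send[Int]
    μX ↦ μX  (rec unchanged)
      offer{err,retry} ↦ select{err,retry}  (external→internal)
        case err:
          offer{stop,data} ↦ select{stop,data}  (external→internal)
            case stop:
              offer{done,retry} ↦ select{done,retry}  (external→internal)
                case done:
                  send[Unit] ↦ recv[Unit]
                    X self-dual
                case retry:
                  select{more,stop} ↦ offer{more,stop}  (internal→external)
                    case more:
                      end self-dual
                    case stop:
                      X self-dual
            case data:
              offer{done,ack} ↦ select{done,ack}  (external→internal)
                case done:
                  select{more,ok,data} ↦ offer{more,ok,data}  (internal→external)
                    case more:
                      X self-dual
                    case ok:
                      X self-dual
                    case data:
                      X self-dual
                case ack:
                  send[Int] ↦ recv[Int]
                    X self-dual
        case retry:
          select{err,retry,ack} ↦ offer{err,retry,ack}  (internal→external)
            case err:
              select{ack,retry} ↦ offer{ack,retry}  (internal→external)
                case ack:
                  send[Str] ↦ recv[Str]
                    X self-dual
                case retry:
                  recv[Str] ↦ send[Str]
                    X self-dual
            case retry:
              recv[Str] ↦ send[Str]
                offer{ack,more,retry} ↦ select{ack,more,retry}  (external→internal)
                  case ack:
                    X self-dual
                  case more:
                    X self-dual
                  case retry:
                    X self-dual
            case ack:
              select{more,err} ↦ offer{more,err}  (internal→external)
                case more:
                  send[Bool] ↦ recv[Bool]
                    end self-dual
                case err:
                  recv[Unit] ↦ send[Unit]
                    end self-dual

send[Unit].send[Int].μX.select{err: select{stop: select{done: recv[Unit].X, retry: offer{more: end, stop: X}}, data: select{done: offer{more: X, ok: X, data: X}, ack: recv[Int].X}}, retry: offer{err: offer{ack: recv[Str].X, retry: send[Str].X}, retry: send[Str].select{ack: X, more: X, retry: X}, ack: offer{more: recv[Bool].end, err: send[Unit].end}}}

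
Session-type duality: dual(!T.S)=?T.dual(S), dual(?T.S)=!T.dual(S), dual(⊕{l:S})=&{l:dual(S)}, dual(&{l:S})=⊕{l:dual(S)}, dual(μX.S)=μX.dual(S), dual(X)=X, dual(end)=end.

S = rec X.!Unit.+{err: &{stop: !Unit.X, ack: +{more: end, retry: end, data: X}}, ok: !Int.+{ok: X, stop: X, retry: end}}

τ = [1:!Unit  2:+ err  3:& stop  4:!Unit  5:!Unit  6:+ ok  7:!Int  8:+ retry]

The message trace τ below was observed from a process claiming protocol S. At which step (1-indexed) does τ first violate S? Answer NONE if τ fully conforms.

NONE

step 1: !Unit  ✓  cont: +{err: &{stop: !Unit.rec X.…, ack: +{more: end, retry: end, data: rec X.…}}, ok: !Int.+{ok: rec X.…, stop: rec X.…, retry: end}}
step 2: + err  ✓  cont: &{stop: !Unit.rec X.…, ack: +{more: end, retry: end, data: rec X.…}}
step 3: & stop  ✓  cont: !Unit.rec X.…
step 4: !Unit  ✓  cont: rec X.…
step 5: !Unit  ✓  cont: +{err: &{stop: !Unit.rec X.…, ack: +{more: end, retry: end, data: rec X.…}}, ok: !Int.+{ok: rec X.…, stop: rec X.…, retry: end}}
step 6: + ok  ✓  cont: !Int.+{ok: rec X.…, stop: rec X.…, retry: end}
step 7: !Int  ✓  cont: +{ok: rec X.…, stop: rec X.…, retry: end}
step 8: + retry  ✓  cont: end
trace exhausted — no violation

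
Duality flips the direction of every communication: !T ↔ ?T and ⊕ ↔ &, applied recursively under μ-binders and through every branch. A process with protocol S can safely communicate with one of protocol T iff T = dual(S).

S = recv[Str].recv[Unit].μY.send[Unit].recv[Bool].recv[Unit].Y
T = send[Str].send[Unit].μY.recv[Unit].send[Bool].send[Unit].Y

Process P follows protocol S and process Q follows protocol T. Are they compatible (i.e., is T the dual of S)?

recv[Str] ‖ send[Str]  ok
  recv[Unit] ‖ send[Unit]  ok
    μY ‖ μY  ok (μ self-dual)
      send[Unit] ‖ recv[Unit]  ok
        recv[Bool] ‖ send[Bool]  ok
          recv[Unit] ‖ send[Unit]  ok
            Y ‖ Y  ok

YES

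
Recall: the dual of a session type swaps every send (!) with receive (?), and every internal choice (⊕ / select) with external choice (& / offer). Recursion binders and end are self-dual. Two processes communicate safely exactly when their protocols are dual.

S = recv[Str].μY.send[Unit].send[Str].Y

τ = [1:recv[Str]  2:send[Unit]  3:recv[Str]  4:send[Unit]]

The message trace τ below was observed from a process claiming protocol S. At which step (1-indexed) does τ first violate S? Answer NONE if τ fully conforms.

step 1: recv[Str]  ✓  cont: μY.…
step 2: send[Unit]  ✓  cont: send[Str].μY.…
step 3: got recv[Str], protocol expects send[Str]  ✗

3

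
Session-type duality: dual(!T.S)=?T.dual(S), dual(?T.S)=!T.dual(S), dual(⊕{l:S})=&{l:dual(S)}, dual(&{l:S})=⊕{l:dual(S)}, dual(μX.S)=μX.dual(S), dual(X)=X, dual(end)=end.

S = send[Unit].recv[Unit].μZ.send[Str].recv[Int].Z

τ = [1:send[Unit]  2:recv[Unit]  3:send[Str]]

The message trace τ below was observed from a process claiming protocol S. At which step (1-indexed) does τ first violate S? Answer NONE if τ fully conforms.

@1 send[Unit]  ok  now at recv[Unit].μZ.…
@2 recv[Unit]  ok  now at μZ.…
@3 send[Str]  ok  now at recv[Int].μZ.…
all 3 steps conform

NONE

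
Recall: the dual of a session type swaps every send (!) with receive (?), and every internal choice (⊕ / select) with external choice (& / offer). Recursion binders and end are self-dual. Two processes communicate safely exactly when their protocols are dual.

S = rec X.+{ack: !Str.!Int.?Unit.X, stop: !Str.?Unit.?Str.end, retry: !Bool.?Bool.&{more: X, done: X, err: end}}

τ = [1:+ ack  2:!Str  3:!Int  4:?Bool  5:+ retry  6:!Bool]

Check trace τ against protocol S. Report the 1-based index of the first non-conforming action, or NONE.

step 1: + ack  ok  cont: !Str.!Int.?Unit.rec X.…
step 2: !Str  ok  cont: !Int.?Unit.rec X.…
step 3: !Int  ok  cont: ?Unit.rec X.…
step 4: got ?Bool, protocol expects ?Unit  ✗

4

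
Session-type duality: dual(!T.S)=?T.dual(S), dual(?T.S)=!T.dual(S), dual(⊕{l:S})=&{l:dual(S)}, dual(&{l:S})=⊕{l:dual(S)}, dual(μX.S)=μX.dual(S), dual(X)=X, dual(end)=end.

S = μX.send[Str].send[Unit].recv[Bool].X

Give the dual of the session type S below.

μX.recv[Str].recv[Unit].send[Bool].X

μX ↦ μX  (rec unchanged)
  send[Str] ↦ recv[Str]
    send[Unit] ↦ recv[Unit]
      recv[Bool] ↦ send[Bool]
        dual(X) = X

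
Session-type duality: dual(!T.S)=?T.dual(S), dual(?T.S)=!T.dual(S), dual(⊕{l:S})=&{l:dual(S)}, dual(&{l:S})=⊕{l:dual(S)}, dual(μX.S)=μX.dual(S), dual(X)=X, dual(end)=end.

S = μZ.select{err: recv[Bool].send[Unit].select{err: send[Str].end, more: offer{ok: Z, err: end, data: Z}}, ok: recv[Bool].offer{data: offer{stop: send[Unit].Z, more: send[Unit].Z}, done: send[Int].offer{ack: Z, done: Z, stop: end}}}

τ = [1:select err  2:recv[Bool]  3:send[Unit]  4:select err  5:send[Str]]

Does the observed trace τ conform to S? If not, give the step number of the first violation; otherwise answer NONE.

@1 select err  ok  now at recv[Bool].send[Unit].select{err: send[Str].end, more: offer{ok: μZ.…, err: end, data: μZ.…}}
@2 recv[Bool]  ok  now at send[Unit].select{err: send[Str].end, more: offer{ok: μZ.…, err: end, data: μZ.…}}
@3 send[Unit]  ok  now at select{err: send[Str].end, more: offer{ok: μZ.…, err: end, data: μZ.…}}
@4 select err  ok  now at send[Str].end
@5 send[Str]  ok  now at end
τ conforms to S (length 5)

NONE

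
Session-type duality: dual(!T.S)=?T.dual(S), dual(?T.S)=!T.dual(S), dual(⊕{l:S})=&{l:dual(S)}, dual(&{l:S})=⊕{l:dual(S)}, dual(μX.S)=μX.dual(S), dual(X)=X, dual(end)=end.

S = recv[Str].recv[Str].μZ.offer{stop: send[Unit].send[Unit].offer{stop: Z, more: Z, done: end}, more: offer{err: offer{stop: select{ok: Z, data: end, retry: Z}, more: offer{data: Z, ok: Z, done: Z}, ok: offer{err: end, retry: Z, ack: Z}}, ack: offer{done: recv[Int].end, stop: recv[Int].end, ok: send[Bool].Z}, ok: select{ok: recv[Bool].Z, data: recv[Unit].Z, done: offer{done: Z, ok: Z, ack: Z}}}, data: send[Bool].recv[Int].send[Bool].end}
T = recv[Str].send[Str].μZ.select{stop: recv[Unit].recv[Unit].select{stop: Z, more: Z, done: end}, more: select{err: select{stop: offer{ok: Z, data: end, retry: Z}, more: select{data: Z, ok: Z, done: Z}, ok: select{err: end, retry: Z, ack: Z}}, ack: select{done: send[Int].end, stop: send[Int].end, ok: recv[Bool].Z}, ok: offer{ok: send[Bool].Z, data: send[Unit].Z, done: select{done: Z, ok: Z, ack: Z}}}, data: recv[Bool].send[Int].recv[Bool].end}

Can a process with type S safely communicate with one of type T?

recv[Str] | recv[Str]  ✗ same direction on both sides — not dual

NO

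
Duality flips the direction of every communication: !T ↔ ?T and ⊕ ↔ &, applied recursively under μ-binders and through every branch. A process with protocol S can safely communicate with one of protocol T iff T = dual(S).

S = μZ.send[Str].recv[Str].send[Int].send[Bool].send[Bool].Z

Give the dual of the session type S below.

μZ = μZ  (μ self-dual)
  send[Str] = recv[Str]
    recv[Str] = send[Str]
      send[Int] = recv[Int]
        send[Bool] = recv[Bool]
          send[Bool] = recv[Bool]
            dual(Z) = Z

μZ.recv[Str].send[Str].recv[Int].recv[Bool].recv[Bool].Z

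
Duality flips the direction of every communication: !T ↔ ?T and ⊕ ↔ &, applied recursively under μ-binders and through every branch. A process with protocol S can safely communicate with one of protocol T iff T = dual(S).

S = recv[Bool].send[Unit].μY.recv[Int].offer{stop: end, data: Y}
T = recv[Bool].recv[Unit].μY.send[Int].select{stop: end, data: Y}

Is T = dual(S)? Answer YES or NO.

recv[Bool] ‖ recv[Bool]  ✗ same direction on both sides — not dual

NO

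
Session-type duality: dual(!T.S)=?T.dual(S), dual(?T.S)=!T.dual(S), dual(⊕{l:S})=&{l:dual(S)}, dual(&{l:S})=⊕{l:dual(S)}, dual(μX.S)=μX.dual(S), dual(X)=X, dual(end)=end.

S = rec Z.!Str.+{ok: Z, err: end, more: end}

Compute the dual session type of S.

rec Z.?Str.&{ok: Z, err: end, more: end}

rec Z ↦ rec Z  (μ self-dual)
  !Str ↦ ?Str
    +{ok,err,more} ↦ &{ok,err,more}  (internal→external)
      [ok]
        Z ↦ Z
      [err]
        end ↦ end
      [more]
        end ↦ end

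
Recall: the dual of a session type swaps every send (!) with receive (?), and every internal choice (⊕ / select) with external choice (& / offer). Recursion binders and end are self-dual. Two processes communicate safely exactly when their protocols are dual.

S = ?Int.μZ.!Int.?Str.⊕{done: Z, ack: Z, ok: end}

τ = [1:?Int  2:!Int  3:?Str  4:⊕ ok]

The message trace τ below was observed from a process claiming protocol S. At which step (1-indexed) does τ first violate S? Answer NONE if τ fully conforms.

NONE

step 1: ?Int  match  residual = μZ.…
step 2: !Int  match  residual = ?Str.⊕{done: μZ.…, ack: μZ.…, ok: end}
step 3: ?Str  match  residual = ⊕{done: μZ.…, ack: μZ.…, ok: end}
step 4: ⊕ ok  match  residual = end
τ conforms to S (length 4)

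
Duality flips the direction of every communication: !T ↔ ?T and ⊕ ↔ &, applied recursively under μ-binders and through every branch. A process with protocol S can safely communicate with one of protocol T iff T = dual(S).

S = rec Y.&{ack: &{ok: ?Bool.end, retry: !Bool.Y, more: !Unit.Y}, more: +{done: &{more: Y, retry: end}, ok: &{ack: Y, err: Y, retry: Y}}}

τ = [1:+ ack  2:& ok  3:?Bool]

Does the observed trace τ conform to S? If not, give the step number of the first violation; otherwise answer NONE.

1

[1] got + ack, protocol expects & ack or & more  ✗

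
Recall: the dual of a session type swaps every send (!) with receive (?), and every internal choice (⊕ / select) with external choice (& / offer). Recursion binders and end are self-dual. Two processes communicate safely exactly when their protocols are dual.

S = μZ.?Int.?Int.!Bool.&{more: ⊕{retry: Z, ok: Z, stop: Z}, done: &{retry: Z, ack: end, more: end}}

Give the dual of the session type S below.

μZ ↦ μZ  (binder kept)
  ?Int ↦ !Int
    ?Int ↦ !Int
      !Bool ↦ ?Bool
        &{more,done} ↦ ⊕{more,done}  (offer→select)
          • more:
            ⊕{retry,ok,stop} ↦ &{retry,ok,stop}  (⊕→&)
              • retry:
                Z self-dual
              • ok:
                Z self-dual
              • stop:
                Z self-dual
          • done:
            &{retry,ack,more} ↦ ⊕{retry,ack,more}  (offer→select)
              • retry:
                Z self-dual
              • ack:
                end self-dual
              • more:
                end self-dual

μZ.!Int.!Int.?Bool.⊕{more: &{retry: Z, ok: Z, stop: Z}, done: ⊕{retry: Z, ack: end, more: end}}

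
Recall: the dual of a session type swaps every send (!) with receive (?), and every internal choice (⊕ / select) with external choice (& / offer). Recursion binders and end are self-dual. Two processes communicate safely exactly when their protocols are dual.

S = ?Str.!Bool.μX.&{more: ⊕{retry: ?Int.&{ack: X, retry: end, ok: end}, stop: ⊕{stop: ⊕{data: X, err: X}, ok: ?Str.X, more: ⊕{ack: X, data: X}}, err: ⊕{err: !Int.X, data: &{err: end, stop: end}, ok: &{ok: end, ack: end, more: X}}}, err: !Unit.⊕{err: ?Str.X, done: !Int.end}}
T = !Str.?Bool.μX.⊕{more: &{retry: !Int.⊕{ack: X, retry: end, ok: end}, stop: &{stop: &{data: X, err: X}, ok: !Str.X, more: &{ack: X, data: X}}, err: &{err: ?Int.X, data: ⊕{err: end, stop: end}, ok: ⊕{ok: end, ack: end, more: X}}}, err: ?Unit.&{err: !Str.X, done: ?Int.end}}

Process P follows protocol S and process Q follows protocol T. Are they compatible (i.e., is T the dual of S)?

?Str | !Str  match
  !Bool | ?Bool  match
    μX | μX  match (binder kept)
      &{more,err} | ⊕{more,err}  match labels match
        case more:
          ⊕{retry,stop,err} | &{retry,stop,err}  match labels match
            case retry:
              ?Int | !Int  match
                &{ack,retry,ok} | ⊕{ack,retry,ok}  match labels match
                  case ack:
                    X | X  match
                  case retry:
                    end | end  match
                  case ok:
                    end | end  match
            case stop:
              ⊕{stop,ok,more} | &{stop,ok,more}  match labels match
                case stop:
                  ⊕{data,err} | &{data,err}  match labels match
                    case data:
                      X | X  match
                    case err:
                      X | X  match
                case ok:
                  ?Str | !Str  match
                    X | X  match
                case more:
                  ⊕{ack,data} | &{ack,data}  match labels match
                    case ack:
                      X | X  match
                    case data:
                      X | X  match
            case err:
              ⊕{err,data,ok} | &{err,data,ok}  match labels match
                case err:
                  !Int | ?Int  match
                    X | X  match
                case data:
                  &{err,stop} | ⊕{err,stop}  match labels match
                    case err:
                      end | end  match
                    case stop:
                      end | end  match
                case ok:
                  &{ok,ack,more} | ⊕{ok,ack,more}  match labels match
                    case ok:
                      end | end  match
                    case ack:
                      end | end  match
                    case more:
                      X | X  match
        case err:
          !Unit | ?Unit  match
            ⊕{err,done} | &{err,done}  match labels match
              case err:
                ?Str | !Str  match
                  X | X  match
              case done:
                !Int | ?Int  match
                  end | end  match

YES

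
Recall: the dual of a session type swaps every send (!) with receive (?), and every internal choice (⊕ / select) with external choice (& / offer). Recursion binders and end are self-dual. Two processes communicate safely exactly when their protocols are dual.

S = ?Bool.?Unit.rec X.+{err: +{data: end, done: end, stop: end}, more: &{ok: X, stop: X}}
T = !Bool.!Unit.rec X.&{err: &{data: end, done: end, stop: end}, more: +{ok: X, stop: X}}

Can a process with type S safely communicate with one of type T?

?Bool ‖ !Bool  ok
  ?Unit ‖ !Unit  ok
    rec X ‖ rec X  ok (rec unchanged)
      +{err,more} ‖ &{err,more}  ok label sets agree
        • err:
          +{data,done,stop} ‖ &{data,done,stop}  ok label sets agree
            • data:
              end ‖ end  ok
            • done:
              end ‖ end  ok
            • stop:
              end ‖ end  ok
        • more:
          &{ok,stop} ‖ +{ok,stop}  ok label sets agree
            • ok:
              X ‖ X  ok
            • stop:
              X ‖ X  ok

YES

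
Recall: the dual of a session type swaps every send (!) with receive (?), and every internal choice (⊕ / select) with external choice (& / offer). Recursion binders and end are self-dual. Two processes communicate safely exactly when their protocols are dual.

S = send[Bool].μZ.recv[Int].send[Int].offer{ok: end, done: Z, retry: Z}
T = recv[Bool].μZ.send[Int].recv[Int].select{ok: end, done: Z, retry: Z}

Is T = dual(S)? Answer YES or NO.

send[Bool] vs recv[Bool]  ✓
  μZ vs μZ  ✓ (binder kept)
    recv[Int] vs send[Int]  ✓
      send[Int] vs recv[Int]  ✓
        offer{ok,done,retry} vs select{ok,done,retry}  ✓ labels match
          case ok:
            end vs end  ✓
          case done:
            Z vs Z  ✓
          case retry:
            Z vs Z  ✓

YES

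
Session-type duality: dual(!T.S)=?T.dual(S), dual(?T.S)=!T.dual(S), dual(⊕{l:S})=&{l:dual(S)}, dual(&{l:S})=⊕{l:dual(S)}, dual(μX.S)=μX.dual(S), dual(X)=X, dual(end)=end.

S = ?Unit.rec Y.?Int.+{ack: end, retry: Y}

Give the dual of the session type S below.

?Unit → !Unit
  rec Y → rec Y  (binder kept)
    ?Int → !Int
      +{ack,retry} → &{ack,retry}  (⊕→&)
        case ack:
          end ↦ end
        case retry:
          Y ↦ Y

!Unit.rec Y.!Int.&{ack: end, retry: Y}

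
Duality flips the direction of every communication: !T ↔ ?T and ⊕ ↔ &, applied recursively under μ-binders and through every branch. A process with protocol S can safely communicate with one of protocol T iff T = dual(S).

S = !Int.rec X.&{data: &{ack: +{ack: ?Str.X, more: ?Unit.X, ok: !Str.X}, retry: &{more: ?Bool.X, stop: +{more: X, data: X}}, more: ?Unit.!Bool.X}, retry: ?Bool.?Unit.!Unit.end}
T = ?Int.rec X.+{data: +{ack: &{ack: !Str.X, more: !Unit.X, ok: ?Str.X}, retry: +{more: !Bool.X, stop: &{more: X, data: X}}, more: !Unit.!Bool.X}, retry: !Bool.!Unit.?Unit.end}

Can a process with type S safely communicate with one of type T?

NO

!Int | ?Int  ok
  rec X | rec X  ok (μ self-dual)
    &{data,retry} | +{data,retry}  ok labels match
      case data:
        &{ack,retry,more} | +{ack,retry,more}  ok labels match
          case ack:
            +{ack,more,ok} | &{ack,more,ok}  ok labels match
              case ack:
                ?Str | !Str  ok
                  X | X  ok
              case more:
                ?Unit | !Unit  ok
                  X | X  ok
              case ok:
                !Str | ?Str  ok
                  X | X  ok
          case retry:
            &{more,stop} | +{more,stop}  ok labels match
              case more:
                ?Bool | !Bool  ok
                  X | X  ok
              case stop:
                +{more,data} | &{more,data}  ok labels match
                  case more:
                    X | X  ok
                  case data:
                    X | X  ok
          case more:
            ?Unit | !Unit  ok
              !Bool | !Bool  ✗ same direction on both sides — not dual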